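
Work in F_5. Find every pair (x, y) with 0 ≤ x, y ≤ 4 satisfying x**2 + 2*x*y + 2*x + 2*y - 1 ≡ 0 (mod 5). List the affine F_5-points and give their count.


Affine F_5-points: {(0, 3), (1, 2), (2, 3), (3, 2)}; count = 4.

For each of the 25 pairs (x, y) ∈ F_5², evaluate f(x, y) mod 5. Record the zeros.
  x = 0: [0↦4, 1↦1, 2↦3, 3↦0, 4↦2]  zeros at y ∈ {3}
  x = 1: [0↦2, 1↦1, 2↦0, 3↦4, 4↦3]  zeros at y ∈ {2}
  x = 2: [0↦2, 1↦3, 2↦4, 3↦0, 4↦1]  zeros at y ∈ {3}
  x = 3: [0↦4, 1↦2, 2↦0, 3↦3, 4↦1]  zeros at y ∈ {2}
  x = 4: [0↦3, 1↦3, 2↦3, 3↦3, 4↦3]  zeros at y ∈ ∅
Collecting zeros: affine points = {(0, 3), (1, 2), (2, 3), (3, 2)}.
Total count |C(F_5)_aff| = 4.


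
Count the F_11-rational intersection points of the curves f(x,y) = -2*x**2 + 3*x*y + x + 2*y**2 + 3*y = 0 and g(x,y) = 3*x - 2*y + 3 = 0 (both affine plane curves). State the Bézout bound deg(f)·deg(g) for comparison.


Common zeros: ∅; count = 0; Bézout bound = 2.

deg(f) = 2, deg(g) = 1, so Bézout bound = 2.
Scan x ∈ F_11. For each x, list the y ∈ F_11 with f(x, y) ≡ 0 and those with g(x, y) ≡ 0 (mod 11); the common zeros in that column are the intersection.
  x = 0: f ≡ 0 at y ∈ {0, 4}; g ≡ 0 at y ∈ {7}; common: ∅.
  x = 1: f ≡ 0 at y ∈ {4}; g ≡ 0 at y ∈ {3}; common: ∅.
  x = 2: f ≡ 0 at y ∈ ∅; g ≡ 0 at y ∈ {10}; common: ∅.
  x = 3: f ≡ 0 at y ∈ {8}; g ≡ 0 at y ∈ {6}; common: ∅.
  x = 4: f ≡ 0 at y ∈ {1, 8}; g ≡ 0 at y ∈ {2}; common: ∅.
  x = 5: f ≡ 0 at y ∈ ∅; g ≡ 0 at y ∈ {9}; common: ∅.
  x = 6: f ≡ 0 at y ∈ {0, 6}; g ≡ 0 at y ∈ {5}; common: ∅.
  x = 7: f ≡ 0 at y ∈ ∅; g ≡ 0 at y ∈ {1}; common: ∅.
  x = 8: f ≡ 0 at y ∈ ∅; g ≡ 0 at y ∈ {8}; common: ∅.
  x = 9: f ≡ 0 at y ∈ {1, 6}; g ≡ 0 at y ∈ {4}; common: ∅.
  x = 10: f ≡ 0 at y ∈ ∅; g ≡ 0 at y ∈ {0}; common: ∅.
Collecting: common zeros = ∅, so the count is 0.
Comparison with the Bézout bound: 0 ≤ 2 = deg(f)·deg(g), as expected for curves with no common component (the affine F_11-count falls short of the bound because intersections may lie at infinity, over extension fields, or carry multiplicity).


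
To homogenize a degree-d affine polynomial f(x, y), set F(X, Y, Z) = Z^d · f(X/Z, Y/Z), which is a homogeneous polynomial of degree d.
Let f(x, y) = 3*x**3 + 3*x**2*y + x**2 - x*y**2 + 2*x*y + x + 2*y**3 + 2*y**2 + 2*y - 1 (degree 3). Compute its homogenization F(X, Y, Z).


F(X, Y, Z) = 3*X**3 + 3*X**2*Y + X**2*Z - X*Y**2 + 2*X*Y*Z + X*Z**2 + 2*Y**3 + 2*Y**2*Z + 2*Y*Z**2 - Z**3

deg(f) = 3.
Substitute x = X/Z, y = Y/Z into f, then multiply by Z^3.
  monomial 3·x^3·y^0 ↦ 3·X^3·Y^0·Z^0.
  monomial 3·x^2·y^1 ↦ 3·X^2·Y^1·Z^0.
  monomial 1·x^2·y^0 ↦ 1·X^2·Y^0·Z^1.
  monomial -1·x^1·y^2 ↦ -1·X^1·Y^2·Z^0.
  monomial 2·x^1·y^1 ↦ 2·X^1·Y^1·Z^1.
  monomial 1·x^1·y^0 ↦ 1·X^1·Y^0·Z^2.
  monomial 2·x^0·y^3 ↦ 2·X^0·Y^3·Z^0.
  monomial 2·x^0·y^2 ↦ 2·X^0·Y^2·Z^1.
  monomial 2·x^0·y^1 ↦ 2·X^0·Y^1·Z^2.
  monomial -1·x^0·y^0 ↦ -1·X^0·Y^0·Z^3.
Collecting: F(X, Y, Z) = 3*X**3 + 3*X**2*Y + X**2*Z - X*Y**2 + 2*X*Y*Z + X*Z**2 + 2*Y**3 + 2*Y**2*Z + 2*Y*Z**2 - Z**3.


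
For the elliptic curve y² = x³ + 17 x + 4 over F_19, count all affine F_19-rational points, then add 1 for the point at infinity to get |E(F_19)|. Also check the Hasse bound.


Affine points = {(0, 2), (0, 17), (3, 5), (3, 14), (5, 9), (5, 10), (8, 5), (8, 14), (12, 6), (12, 13), (13, 3), (13, 16), (15, 9), (15, 10), (17, 0), (18, 9), (18, 10)}; affine count = 17; |E(F_19)| = 18.

Discriminant check: Δ ∝ 4a³ + 27b² = 4·17³ + 27·4² = 4·4913 + 27·16 ≡ 1 (mod 19). Nonzero ⇒ E is nonsingular.
For each x ∈ F_19, compute rhs = x³ + 17·x + 4 mod 19, then count y ∈ F_19 with y² ≡ rhs.
  x = 0: rhs = 4, matching y values: 2, 17 (2 points).
  x = 1: rhs = 3, matching y values: none (0 points).
  x = 2: rhs = 8, matching y values: none (0 points).
  x = 3: rhs = 6, matching y values: 5, 14 (2 points).
  x = 4: rhs = 3, matching y values: none (0 points).
  x = 5: rhs = 5, matching y values: 9, 10 (2 points).
  x = 6: rhs = 18, matching y values: none (0 points).
  x = 7: rhs = 10, matching y values: none (0 points).
  x = 8: rhs = 6, matching y values: 5, 14 (2 points).
  x = 9: rhs = 12, matching y values: none (0 points).
  x = 10: rhs = 15, matching y values: none (0 points).
  x = 11: rhs = 2, matching y values: none (0 points).
  x = 12: rhs = 17, matching y values: 6, 13 (2 points).
  x = 13: rhs = 9, matching y values: 3, 16 (2 points).
  x = 14: rhs = 3, matching y values: none (0 points).
  x = 15: rhs = 5, matching y values: 9, 10 (2 points).
  x = 16: rhs = 2, matching y values: none (0 points).
  x = 17: rhs = 0, matching y values: 0 (1 points).
  x = 18: rhs = 5, matching y values: 9, 10 (2 points).
Total affine count: 17.
Full point count |E(F_19)| = 17 + 1 = 18.
Hasse bound: |18 − (19+1)| = |-2| = 2 ≤ 2√19 ≈ 8.7178 ✓.


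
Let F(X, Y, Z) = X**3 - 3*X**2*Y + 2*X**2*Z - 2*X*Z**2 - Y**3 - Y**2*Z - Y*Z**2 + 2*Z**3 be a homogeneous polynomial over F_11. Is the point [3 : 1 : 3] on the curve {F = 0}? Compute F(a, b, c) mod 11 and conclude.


F(3,1,3) ≡ 8 (mod 11); P is NOT on the curve.

Evaluate F(3, 1, 3) term-by-term (mod 11).
  X**3 ↦ 1·27·1·1 = 27
  -3*X**2*Y ↦ -3·9·1·1 = -27
  2*X**2*Z ↦ 2·9·1·3 = 54
  -2*X*Z**2 ↦ -2·3·1·9 = -54
  -Y**3 ↦ -1·1·1·1 = -1
  -Y**2*Z ↦ -1·1·1·3 = -3
  -Y*Z**2 ↦ -1·1·1·9 = -9
  2*Z**3 ↦ 2·1·1·27 = 54
Sum: F(3, 1, 3) = (27) + (-27) + (54) + (-54) + (-1) + (-3) + (-9) + (54) = 41.
Reducing mod 11: 41 ≡ 8 (mod 11).
Since F(a, b, c) ≡ 8 ≠ 0 (mod 11), P does NOT lie on the curve.


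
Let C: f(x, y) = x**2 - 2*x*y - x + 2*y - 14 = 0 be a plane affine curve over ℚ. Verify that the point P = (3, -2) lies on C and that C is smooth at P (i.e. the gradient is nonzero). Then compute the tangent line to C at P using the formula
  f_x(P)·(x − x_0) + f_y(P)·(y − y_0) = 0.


Tangent line at P: 9*x - 4*y - 35 = 0.

Step 1: f(3, -2) = 0, so P lies on C.
Step 2: partial derivatives
  f_x(x, y) = 2*x - 2*y - 1, f_y(x, y) = 2 - 2*x.
  f_x(P) = 9, f_y(P) = -4 (gradient nonzero, so P is smooth).
Step 3: tangent line at P: 9·(x − 3) + -4·(y − -2) = 0.
Expanding: 9*x - 4*y - 35 = 0.


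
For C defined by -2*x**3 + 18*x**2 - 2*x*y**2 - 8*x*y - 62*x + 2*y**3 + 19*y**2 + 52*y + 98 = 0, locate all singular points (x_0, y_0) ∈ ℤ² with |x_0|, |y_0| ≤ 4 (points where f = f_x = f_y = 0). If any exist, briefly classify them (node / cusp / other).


Singular points: {(3, -2)}; classification: cusp.

Compute partial derivatives:
  f_x = -6*x**2 + 36*x - 2*y**2 - 8*y - 62.
  f_y = -4*x*y - 8*x + 6*y**2 + 38*y + 52.
Scan x_0 ∈ {−4, ..., 4}. For each x_0, f_y(x_0, y) is a polynomial in y; find its integer roots y ∈ {−4, ..., 4}, then test f_x and f at those candidates.
  x = -4: f_y(-4, y) = 6*y**2 + 54*y + 84; vanishes at y ∈ {-2}. (-4, -2): f_x = -294 ≠ 0.
  x = -3: f_y(-3, y) = 6*y**2 + 50*y + 76; vanishes at y ∈ {-2}. (-3, -2): f_x = -216 ≠ 0.
  x = -2: f_y(-2, y) = 6*y**2 + 46*y + 68; vanishes at y ∈ {-2}. (-2, -2): f_x = -150 ≠ 0.
  x = -1: f_y(-1, y) = 6*y**2 + 42*y + 60; vanishes at y ∈ {-2}. (-1, -2): f_x = -96 ≠ 0.
  x = 0: f_y(0, y) = 6*y**2 + 38*y + 52; vanishes at y ∈ {-2}. (0, -2): f_x = -54 ≠ 0.
  x = 1: f_y(1, y) = 6*y**2 + 34*y + 44; vanishes at y ∈ {-2}. (1, -2): f_x = -24 ≠ 0.
  x = 2: f_y(2, y) = 6*y**2 + 30*y + 36; vanishes at y ∈ {-3, -2}. (2, -3): f_x = -8 ≠ 0; (2, -2): f_x = -6 ≠ 0.
  x = 3: f_y(3, y) = 6*y**2 + 26*y + 28; vanishes at y ∈ {-2}. (3, -2): f_x = 0, f = 0 — SINGULAR.
  x = 4: f_y(4, y) = 6*y**2 + 22*y + 20; vanishes at y ∈ {-2}. (4, -2): f_x = -6 ≠ 0.
Only singular point on the grid: (3, -2).
Classify: substitute x = 3 + u, y = -2 + v and expand: f = -2*u**3 - 2*u*v**2 + 2*v**3 + v**2.
No constant or linear terms (consistent with a singular point). Quadratic part: v**2. Cubic part: -2*u**3 - 2*u*v**2 + 2*v**3.
The quadratic part v**2 is a perfect square, so there is a single (double) tangent line v = 0, i.e. y = -2. Restricting the cubic part to that line (v = 0) leaves -2*u**3 ≠ 0, so f is not divisible by v and the branch is v² ≈ 2*u**3 to lowest order — this is a cusp.
Classification: cusp.


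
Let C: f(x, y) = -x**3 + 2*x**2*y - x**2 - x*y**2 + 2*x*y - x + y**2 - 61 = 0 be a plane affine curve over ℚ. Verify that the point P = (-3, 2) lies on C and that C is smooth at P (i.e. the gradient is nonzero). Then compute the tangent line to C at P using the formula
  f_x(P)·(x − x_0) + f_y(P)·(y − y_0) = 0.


Tangent line at P: -46*x + 28*y - 194 = 0.

Step 1: f(-3, 2) = 0, so P lies on C.
Step 2: partial derivatives
  f_x(x, y) = -3*x**2 + 4*x*y - 2*x - y**2 + 2*y - 1, f_y(x, y) = 2*x**2 - 2*x*y + 2*x + 2*y.
  f_x(P) = -46, f_y(P) = 28 (gradient nonzero, so P is smooth).
Step 3: tangent line at P: -46·(x − -3) + 28·(y − 2) = 0.
Expanding: -46*x + 28*y - 194 = 0.


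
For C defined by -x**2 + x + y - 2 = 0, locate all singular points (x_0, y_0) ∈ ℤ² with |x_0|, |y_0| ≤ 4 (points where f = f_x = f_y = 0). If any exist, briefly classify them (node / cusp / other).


No singular points in the scanned grid; C is smooth there.

Compute partial derivatives:
  f_x = 1 - 2*x.
  f_y = 1.
f_y = 1 is a nonzero constant, so f_y never vanishes: no point (x, y) can satisfy f = f_x = f_y = 0. In particular no (x, y) ∈ {−4, ..., 4}² is singular; the curve is smooth.


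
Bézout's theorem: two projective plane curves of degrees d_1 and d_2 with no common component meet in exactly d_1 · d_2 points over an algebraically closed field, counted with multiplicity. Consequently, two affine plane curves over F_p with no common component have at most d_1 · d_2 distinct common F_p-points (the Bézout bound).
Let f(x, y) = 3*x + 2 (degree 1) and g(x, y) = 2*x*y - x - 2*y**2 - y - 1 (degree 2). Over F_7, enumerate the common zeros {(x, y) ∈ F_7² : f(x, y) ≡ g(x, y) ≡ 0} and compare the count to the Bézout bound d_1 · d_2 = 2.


Common zeros: {(4, 1), (4, 6)}; count = 2; Bézout bound = 2.

deg(f) = 1, deg(g) = 2, so Bézout bound = 2.
Scan x ∈ F_7. For each x, list the y ∈ F_7 with f(x, y) ≡ 0 and those with g(x, y) ≡ 0 (mod 7); the common zeros in that column are the intersection.
  x = 0: f ≡ 0 at y ∈ ∅; g ≡ 0 at y ∈ {5}; common: ∅.
  x = 1: f ≡ 0 at y ∈ ∅; g ≡ 0 at y ∈ ∅; common: ∅.
  x = 2: f ≡ 0 at y ∈ ∅; g ≡ 0 at y ∈ ∅; common: ∅.
  x = 3: f ≡ 0 at y ∈ ∅; g ≡ 0 at y ∈ {3}; common: ∅.
  x = 4: f ≡ 0 at y ∈ {0, 1, 2, 3, 4, 5, 6}; g ≡ 0 at y ∈ {1, 6}; common: {1, 6}.
  x = 5: f ≡ 0 at y ∈ ∅; g ≡ 0 at y ∈ ∅; common: ∅.
  x = 6: f ≡ 0 at y ∈ ∅; g ≡ 0 at y ∈ {0, 2}; common: ∅.
Collecting: common zeros = {(4, 1), (4, 6)}, so the count is 2.
Comparison with the Bézout bound: 2 ≤ 2 = deg(f)·deg(g), as expected for curves with no common component (the bound is attained).


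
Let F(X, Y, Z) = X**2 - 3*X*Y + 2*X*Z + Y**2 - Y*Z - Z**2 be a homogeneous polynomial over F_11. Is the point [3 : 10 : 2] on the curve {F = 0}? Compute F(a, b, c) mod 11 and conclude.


F(3,10,2) ≡ 7 (mod 11); P is NOT on the curve.

Evaluate F(3, 10, 2) term-by-term (mod 11).
  X**2 ↦ 1·9·1·1 = 9
  -3*X*Y ↦ -3·3·10·1 = -90
  2*X*Z ↦ 2·3·1·2 = 12
  Y**2 ↦ 1·1·100·1 = 100
  -Y*Z ↦ -1·1·10·2 = -20
  -Z**2 ↦ -1·1·1·4 = -4
Sum: F(3, 10, 2) = (9) + (-90) + (12) + (100) + (-20) + (-4) = 7.
Reducing mod 11: 7 ≡ 7 (mod 11).
Since F(a, b, c) ≡ 7 ≠ 0 (mod 11), P does NOT lie on the curve.


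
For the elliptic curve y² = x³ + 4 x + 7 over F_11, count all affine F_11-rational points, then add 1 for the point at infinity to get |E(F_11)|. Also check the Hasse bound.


Affine points = {(1, 1), (1, 10), (2, 1), (2, 10), (5, 3), (5, 8), (6, 4), (6, 7), (7, 2), (7, 9), (8, 1), (8, 10)}; affine count = 12; |E(F_11)| = 13.

Discriminant check: Δ ∝ 4a³ + 27b² = 4·4³ + 27·7² = 4·64 + 27·49 ≡ 6 (mod 11). Nonzero ⇒ E is nonsingular.
For each x ∈ F_11, compute rhs = x³ + 4·x + 7 mod 11, then count y ∈ F_11 with y² ≡ rhs.
  x = 0: rhs = 7, matching y values: none (0 points).
  x = 1: rhs = 1, matching y values: 1, 10 (2 points).
  x = 2: rhs = 1, matching y values: 1, 10 (2 points).
  x = 3: rhs = 2, matching y values: none (0 points).
  x = 4: rhs = 10, matching y values: none (0 points).
  x = 5: rhs = 9, matching y values: 3, 8 (2 points).
  x = 6: rhs = 5, matching y values: 4, 7 (2 points).
  x = 7: rhs = 4, matching y values: 2, 9 (2 points).
  x = 8: rhs = 1, matching y values: 1, 10 (2 points).
  x = 9: rhs = 2, matching y values: none (0 points).
  x = 10: rhs = 2, matching y values: none (0 points).
Total affine count: 12.
Full point count |E(F_11)| = 12 + 1 = 13.
Hasse bound: |13 − (11+1)| = |1| = 1 ≤ 2√11 ≈ 6.6332 ✓.


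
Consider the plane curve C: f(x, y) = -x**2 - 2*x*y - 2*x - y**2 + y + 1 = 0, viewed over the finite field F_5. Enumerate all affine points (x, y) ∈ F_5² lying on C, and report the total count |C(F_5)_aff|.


Affine F_5-points: {(0, 3), (2, 3), (2, 4), (3, 1), (3, 4)}; count = 5.

For each of the 25 pairs (x, y) ∈ F_5², evaluate f(x, y) mod 5. Record the zeros.
  x = 0: [0↦1, 1↦1, 2↦4, 3↦0, 4↦4]  zeros at y ∈ {3}
  x = 1: [0↦3, 1↦1, 2↦2, 3↦1, 4↦3]  zeros at y ∈ ∅
  x = 2: [0↦3, 1↦4, 2↦3, 3↦0, 4↦0]  zeros at y ∈ {3, 4}
  x = 3: [0↦1, 1↦0, 2↦2, 3↦2, 4↦0]  zeros at y ∈ {1, 4}
  x = 4: [0↦2, 1↦4, 2↦4, 3↦2, 4↦3]  zeros at y ∈ ∅
Collecting zeros: affine points = {(0, 3), (2, 3), (2, 4), (3, 1), (3, 4)}.
Total count |C(F_5)_aff| = 5.


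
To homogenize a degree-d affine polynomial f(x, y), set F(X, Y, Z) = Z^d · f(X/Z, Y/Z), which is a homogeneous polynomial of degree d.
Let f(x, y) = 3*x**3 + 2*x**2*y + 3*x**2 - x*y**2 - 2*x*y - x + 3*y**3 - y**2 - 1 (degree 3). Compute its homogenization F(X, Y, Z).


F(X, Y, Z) = 3*X**3 + 2*X**2*Y + 3*X**2*Z - X*Y**2 - 2*X*Y*Z - X*Z**2 + 3*Y**3 - Y**2*Z - Z**3

deg(f) = 3.
Substitute x = X/Z, y = Y/Z into f, then multiply by Z^3.
  monomial 3·x^3·y^0 ↦ 3·X^3·Y^0·Z^0.
  monomial 2·x^2·y^1 ↦ 2·X^2·Y^1·Z^0.
  monomial 3·x^2·y^0 ↦ 3·X^2·Y^0·Z^1.
  monomial -1·x^1·y^2 ↦ -1·X^1·Y^2·Z^0.
  monomial -2·x^1·y^1 ↦ -2·X^1·Y^1·Z^1.
  monomial -1·x^1·y^0 ↦ -1·X^1·Y^0·Z^2.
  monomial 3·x^0·y^3 ↦ 3·X^0·Y^3·Z^0.
  monomial -1·x^0·y^2 ↦ -1·X^0·Y^2·Z^1.
  monomial -1·x^0·y^0 ↦ -1·X^0·Y^0·Z^3.
Collecting: F(X, Y, Z) = 3*X**3 + 2*X**2*Y + 3*X**2*Z - X*Y**2 - 2*X*Y*Z - X*Z**2 + 3*Y**3 - Y**2*Z - Z**3.


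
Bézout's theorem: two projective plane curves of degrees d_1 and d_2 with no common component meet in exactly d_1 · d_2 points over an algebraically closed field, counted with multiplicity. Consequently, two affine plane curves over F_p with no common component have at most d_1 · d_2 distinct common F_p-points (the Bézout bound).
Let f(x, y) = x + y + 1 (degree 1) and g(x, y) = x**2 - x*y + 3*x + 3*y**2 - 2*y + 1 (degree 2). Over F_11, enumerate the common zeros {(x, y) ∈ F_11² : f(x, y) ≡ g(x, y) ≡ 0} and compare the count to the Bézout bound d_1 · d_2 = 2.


Common zeros: ∅; count = 0; Bézout bound = 2.

deg(f) = 1, deg(g) = 2, so Bézout bound = 2.
Scan x ∈ F_11. For each x, list the y ∈ F_11 with f(x, y) ≡ 0 and those with g(x, y) ≡ 0 (mod 11); the common zeros in that column are the intersection.
  x = 0: f ≡ 0 at y ∈ {10}; g ≡ 0 at y ∈ {3, 5}; common: ∅.
  x = 1: f ≡ 0 at y ∈ {9}; g ≡ 0 at y ∈ {2, 10}; common: ∅.
  x = 2: f ≡ 0 at y ∈ {8}; g ≡ 0 at y ∈ {0, 5}; common: ∅.
  x = 3: f ≡ 0 at y ∈ {7}; g ≡ 0 at y ∈ ∅; common: ∅.
  x = 4: f ≡ 0 at y ∈ {6}; g ≡ 0 at y ∈ ∅; common: ∅.
  x = 5: f ≡ 0 at y ∈ {5}; g ≡ 0 at y ∈ ∅; common: ∅.
  x = 6: f ≡ 0 at y ∈ {4}; g ≡ 0 at y ∈ {0, 10}; common: ∅.
  x = 7: f ≡ 0 at y ∈ {3}; g ≡ 0 at y ∈ ∅; common: ∅.
  x = 8: f ≡ 0 at y ∈ {2}; g ≡ 0 at y ∈ {9}; common: ∅.
  x = 9: f ≡ 0 at y ∈ {1}; g ≡ 0 at y ∈ {2, 9}; common: ∅.
  x = 10: f ≡ 0 at y ∈ {0}; g ≡ 0 at y ∈ ∅; common: ∅.
Collecting: common zeros = ∅, so the count is 0.
Comparison with the Bézout bound: 0 ≤ 2 = deg(f)·deg(g), as expected for curves with no common component (the affine F_11-count falls short of the bound because intersections may lie at infinity, over extension fields, or carry multiplicity).


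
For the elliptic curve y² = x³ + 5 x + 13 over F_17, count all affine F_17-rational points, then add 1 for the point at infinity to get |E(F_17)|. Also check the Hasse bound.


Affine points = {(0, 8), (0, 9), (1, 6), (1, 11), (3, 2), (3, 15), (6, 2), (6, 15), (7, 0), (8, 2), (8, 15), (10, 3), (10, 14), (12, 4), (12, 13)}; affine count = 15; |E(F_17)| = 16.

Discriminant check: Δ ∝ 4a³ + 27b² = 4·5³ + 27·13² = 4·125 + 27·169 ≡ 14 (mod 17). Nonzero ⇒ E is nonsingular.
For each x ∈ F_17, compute rhs = x³ + 5·x + 13 mod 17, then count y ∈ F_17 with y² ≡ rhs.
  x = 0: rhs = 13, matching y values: 8, 9 (2 points).
  x = 1: rhs = 2, matching y values: 6, 11 (2 points).
  x = 2: rhs = 14, matching y values: none (0 points).
  x = 3: rhs = 4, matching y values: 2, 15 (2 points).
  x = 4: rhs = 12, matching y values: none (0 points).
  x = 5: rhs = 10, matching y values: none (0 points).
  x = 6: rhs = 4, matching y values: 2, 15 (2 points).
  x = 7: rhs = 0, matching y values: 0 (1 points).
  x = 8: rhs = 4, matching y values: 2, 15 (2 points).
  x = 9: rhs = 5, matching y values: none (0 points).
  x = 10: rhs = 9, matching y values: 3, 14 (2 points).
  x = 11: rhs = 5, matching y values: none (0 points).
  x = 12: rhs = 16, matching y values: 4, 13 (2 points).
  x = 13: rhs = 14, matching y values: none (0 points).
  x = 14: rhs = 5, matching y values: none (0 points).
  x = 15: rhs = 12, matching y values: none (0 points).
  x = 16: rhs = 7, matching y values: none (0 points).
Total affine count: 15.
Full point count |E(F_17)| = 15 + 1 = 16.
Hasse bound: |16 − (17+1)| = |-2| = 2 ≤ 2√17 ≈ 8.2462 ✓.


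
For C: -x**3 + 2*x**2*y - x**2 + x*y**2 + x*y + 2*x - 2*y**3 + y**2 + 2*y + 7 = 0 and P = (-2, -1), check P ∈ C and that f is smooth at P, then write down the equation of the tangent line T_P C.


Tangent line at P: 2*x + 4*y + 8 = 0.

Step 1: f(-2, -1) = 0, so P lies on C.
Step 2: partial derivatives
  f_x(x, y) = -3*x**2 + 4*x*y - 2*x + y**2 + y + 2, f_y(x, y) = 2*x**2 + 2*x*y + x - 6*y**2 + 2*y + 2.
  f_x(P) = 2, f_y(P) = 4 (gradient nonzero, so P is smooth).
Step 3: tangent line at P: 2·(x − -2) + 4·(y − -1) = 0.
Expanding: 2*x + 4*y + 8 = 0.


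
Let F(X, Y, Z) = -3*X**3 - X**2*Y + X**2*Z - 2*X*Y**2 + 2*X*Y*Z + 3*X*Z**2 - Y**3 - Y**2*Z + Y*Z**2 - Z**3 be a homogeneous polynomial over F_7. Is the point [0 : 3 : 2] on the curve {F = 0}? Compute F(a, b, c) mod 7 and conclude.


F(0,3,2) ≡ 1 (mod 7); P is NOT on the curve.

Evaluate F(0, 3, 2) term-by-term (mod 7).
  -3*X**3 ↦ -3·0·1·1 = 0
  -X**2*Y ↦ -1·0·3·1 = 0
  X**2*Z ↦ 1·0·1·2 = 0
  -2*X*Y**2 ↦ -2·0·9·1 = 0
  2*X*Y*Z ↦ 2·0·3·2 = 0
  3*X*Z**2 ↦ 3·0·1·4 = 0
  -Y**3 ↦ -1·1·27·1 = -27
  -Y**2*Z ↦ -1·1·9·2 = -18
  Y*Z**2 ↦ 1·1·3·4 = 12
  -Z**3 ↦ -1·1·1·8 = -8
Sum: F(0, 3, 2) = (0) + (0) + (0) + (0) + (0) + (0) + (-27) + (-18) + (12) + (-8) = -41.
Reducing mod 7: -41 ≡ 1 (mod 7).
Since F(a, b, c) ≡ 1 ≠ 0 (mod 7), P does NOT lie on the curve.


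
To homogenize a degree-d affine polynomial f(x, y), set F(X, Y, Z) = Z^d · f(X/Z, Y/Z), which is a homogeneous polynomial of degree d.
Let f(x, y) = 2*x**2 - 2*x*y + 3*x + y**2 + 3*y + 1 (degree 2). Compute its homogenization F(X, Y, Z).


F(X, Y, Z) = 2*X**2 - 2*X*Y + 3*X*Z + Y**2 + 3*Y*Z + Z**2

deg(f) = 2.
Substitute x = X/Z, y = Y/Z into f, then multiply by Z^2.
  monomial 2·x^2·y^0 ↦ 2·X^2·Y^0·Z^0.
  monomial -2·x^1·y^1 ↦ -2·X^1·Y^1·Z^0.
  monomial 3·x^1·y^0 ↦ 3·X^1·Y^0·Z^1.
  monomial 1·x^0·y^2 ↦ 1·X^0·Y^2·Z^0.
  monomial 3·x^0·y^1 ↦ 3·X^0·Y^1·Z^1.
  monomial 1·x^0·y^0 ↦ 1·X^0·Y^0·Z^2.
Collecting: F(X, Y, Z) = 2*X**2 - 2*X*Y + 3*X*Z + Y**2 + 3*Y*Z + Z**2.


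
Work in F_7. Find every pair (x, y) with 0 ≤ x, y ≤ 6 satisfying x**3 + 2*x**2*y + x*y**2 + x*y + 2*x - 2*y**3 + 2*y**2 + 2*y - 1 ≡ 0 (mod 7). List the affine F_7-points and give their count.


Affine F_7-points: {(2, 2), (4, 5), (5, 1)}; count = 3.

For each of the 49 pairs (x, y) ∈ F_7², evaluate f(x, y) mod 7. Record the zeros.
  x = 0: [0↦6, 1↦1, 2↦2, 3↦4, 4↦2, 5↦5, 6↦1]  zeros at y ∈ ∅
  x = 1: [0↦2, 1↦1, 2↦1, 3↦4, 4↦5, 5↦6, 6↦2]  zeros at y ∈ ∅
  x = 2: [0↦4, 1↦4, 2↦0, 3↦1, 4↦2, 5↦5, 6↦5]  zeros at y ∈ {2}
  x = 3: [0↦4, 1↦2, 2↦5, 3↦1, 4↦6, 5↦1, 6↦2]  zeros at y ∈ ∅
  x = 4: [0↦1, 1↦1, 2↦1, 3↦3, 4↦2, 5↦0, 6↦6]  zeros at y ∈ {5}
  x = 5: [0↦1, 1↦0, 2↦1, 3↦6, 4↦3, 5↦1, 6↦2]  zeros at y ∈ {1}
  x = 6: [0↦3, 1↦5, 2↦4, 3↦2, 4↦1, 5↦3, 6↦3]  zeros at y ∈ ∅
Collecting zeros: affine points = {(2, 2), (4, 5), (5, 1)}.
Total count |C(F_7)_aff| = 3.


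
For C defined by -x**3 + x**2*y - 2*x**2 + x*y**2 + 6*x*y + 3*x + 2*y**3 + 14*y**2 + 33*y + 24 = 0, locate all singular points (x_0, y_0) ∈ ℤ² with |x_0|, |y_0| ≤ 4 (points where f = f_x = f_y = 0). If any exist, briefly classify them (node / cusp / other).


Singular points: {(-1, -2)}; classification: node.

Compute partial derivatives:
  f_x = -3*x**2 + 2*x*y - 4*x + y**2 + 6*y + 3.
  f_y = x**2 + 2*x*y + 6*x + 6*y**2 + 28*y + 33.
Scan x_0 ∈ {−4, ..., 4}. For each x_0, f_y(x_0, y) is a polynomial in y; find its integer roots y ∈ {−4, ..., 4}, then test f_x and f at those candidates.
  x = -4: f_y(-4, y) = 6*y**2 + 20*y + 25; no integer root y with |y| ≤ 4.
  x = -3: f_y(-3, y) = 6*y**2 + 22*y + 24; no integer root y with |y| ≤ 4.
  x = -2: f_y(-2, y) = 6*y**2 + 24*y + 25; no integer root y with |y| ≤ 4.
  x = -1: f_y(-1, y) = 6*y**2 + 26*y + 28; vanishes at y ∈ {-2}. (-1, -2): f_x = 0, f = 0 — SINGULAR.
  x = 0: f_y(0, y) = 6*y**2 + 28*y + 33; no integer root y with |y| ≤ 4.
  x = 1: f_y(1, y) = 6*y**2 + 30*y + 40; no integer root y with |y| ≤ 4.
  x = 2: f_y(2, y) = 6*y**2 + 32*y + 49; no integer root y with |y| ≤ 4.
  x = 3: f_y(3, y) = 6*y**2 + 34*y + 60; no integer root y with |y| ≤ 4.
  x = 4: f_y(4, y) = 6*y**2 + 36*y + 73; no integer root y with |y| ≤ 4.
Only singular point on the grid: (-1, -2).
Classify: substitute x = -1 + u, y = -2 + v and expand: f = -u**3 + u**2*v - u**2 + u*v**2 + 2*v**3 + v**2.
No constant or linear terms (consistent with a singular point). Quadratic part: -u**2 + v**2. Cubic part: -u**3 + u**2*v + u*v**2 + 2*v**3.
The quadratic part v**2 - u**2 = (v − u)(v + u) splits into two distinct linear factors, so there are two distinct tangent lines y − -2 = ±(x − -1) — this is a node (ordinary double point).
Classification: node.


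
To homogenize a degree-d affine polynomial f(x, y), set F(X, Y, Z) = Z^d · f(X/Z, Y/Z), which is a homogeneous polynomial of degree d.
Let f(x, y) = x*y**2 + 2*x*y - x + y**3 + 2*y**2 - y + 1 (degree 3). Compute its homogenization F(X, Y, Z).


F(X, Y, Z) = X*Y**2 + 2*X*Y*Z - X*Z**2 + Y**3 + 2*Y**2*Z - Y*Z**2 + Z**3

deg(f) = 3.
Substitute x = X/Z, y = Y/Z into f, then multiply by Z^3.
  monomial 1·x^1·y^2 ↦ 1·X^1·Y^2·Z^0.
  monomial 2·x^1·y^1 ↦ 2·X^1·Y^1·Z^1.
  monomial -1·x^1·y^0 ↦ -1·X^1·Y^0·Z^2.
  monomial 1·x^0·y^3 ↦ 1·X^0·Y^3·Z^0.
  monomial 2·x^0·y^2 ↦ 2·X^0·Y^2·Z^1.
  monomial -1·x^0·y^1 ↦ -1·X^0·Y^1·Z^2.
  monomial 1·x^0·y^0 ↦ 1·X^0·Y^0·Z^3.
Collecting: F(X, Y, Z) = X*Y**2 + 2*X*Y*Z - X*Z**2 + Y**3 + 2*Y**2*Z - Y*Z**2 + Z**3.


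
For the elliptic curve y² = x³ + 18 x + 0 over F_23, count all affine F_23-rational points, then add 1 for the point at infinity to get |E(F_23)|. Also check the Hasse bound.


Affine points = {(0, 0), (3, 9), (3, 14), (5, 10), (5, 13), (6, 5), (6, 18), (7, 3), (7, 20), (8, 9), (8, 14), (12, 9), (12, 14), (13, 4), (13, 19), (14, 11), (14, 12), (19, 5), (19, 18), (21, 5), (21, 18), (22, 2), (22, 21)}; affine count = 23; |E(F_23)| = 24.

Discriminant check: Δ ∝ 4a³ + 27b² = 4·18³ + 27·0² = 4·5832 + 27·0 ≡ 6 (mod 23). Nonzero ⇒ E is nonsingular.
For each x ∈ F_23, compute rhs = x³ + 18·x + 0 mod 23, then count y ∈ F_23 with y² ≡ rhs.
  x = 0: rhs = 0, matching y values: 0 (1 points).
  x = 1: rhs = 19, matching y values: none (0 points).
  x = 2: rhs = 21, matching y values: none (0 points).
  x = 3: rhs = 12, matching y values: 9, 14 (2 points).
  x = 4: rhs = 21, matching y values: none (0 points).
  x = 5: rhs = 8, matching y values: 10, 13 (2 points).
  x = 6: rhs = 2, matching y values: 5, 18 (2 points).
  x = 7: rhs = 9, matching y values: 3, 20 (2 points).
  x = 8: rhs = 12, matching y values: 9, 14 (2 points).
  x = 9: rhs = 17, matching y values: none (0 points).
  x = 10: rhs = 7, matching y values: none (0 points).
  x = 11: rhs = 11, matching y values: none (0 points).
  x = 12: rhs = 12, matching y values: 9, 14 (2 points).
  x = 13: rhs = 16, matching y values: 4, 19 (2 points).
  x = 14: rhs = 6, matching y values: 11, 12 (2 points).
  x = 15: rhs = 11, matching y values: none (0 points).
  x = 16: rhs = 14, matching y values: none (0 points).
  x = 17: rhs = 21, matching y values: none (0 points).
  x = 18: rhs = 15, matching y values: none (0 points).
  x = 19: rhs = 2, matching y values: 5, 18 (2 points).
  x = 20: rhs = 11, matching y values: none (0 points).
  x = 21: rhs = 2, matching y values: 5, 18 (2 points).
  x = 22: rhs = 4, matching y values: 2, 21 (2 points).
Total affine count: 23.
Full point count |E(F_23)| = 23 + 1 = 24.
Hasse bound: |24 − (23+1)| = |0| = 0 ≤ 2√23 ≈ 9.5917 ✓.


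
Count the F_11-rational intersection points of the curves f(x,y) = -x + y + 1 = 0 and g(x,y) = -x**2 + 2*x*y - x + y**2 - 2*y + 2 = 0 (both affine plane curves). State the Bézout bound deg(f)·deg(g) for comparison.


Common zeros: {(1, 0), (8, 7)}; count = 2; Bézout bound = 2.

deg(f) = 1, deg(g) = 2, so Bézout bound = 2.
Scan x ∈ F_11. For each x, list the y ∈ F_11 with f(x, y) ≡ 0 and those with g(x, y) ≡ 0 (mod 11); the common zeros in that column are the intersection.
  x = 0: f ≡ 0 at y ∈ {10}; g ≡ 0 at y ∈ ∅; common: ∅.
  x = 1: f ≡ 0 at y ∈ {0}; g ≡ 0 at y ∈ {0}; common: {0}.
  x = 2: f ≡ 0 at y ∈ {1}; g ≡ 0 at y ∈ {3, 6}; common: ∅.
  x = 3: f ≡ 0 at y ∈ {2}; g ≡ 0 at y ∈ {3, 4}; common: ∅.
  x = 4: f ≡ 0 at y ∈ {3}; g ≡ 0 at y ∈ {1, 4}; common: ∅.
  x = 5: f ≡ 0 at y ∈ {4}; g ≡ 0 at y ∈ {7}; common: ∅.
  x = 6: f ≡ 0 at y ∈ {5}; g ≡ 0 at y ∈ ∅; common: ∅.
  x = 7: f ≡ 0 at y ∈ {6}; g ≡ 0 at y ∈ ∅; common: ∅.
  x = 8: f ≡ 0 at y ∈ {7}; g ≡ 0 at y ∈ {1, 7}; common: {7}.
  x = 9: f ≡ 0 at y ∈ {8}; g ≡ 0 at y ∈ {0, 6}; common: ∅.
  x = 10: f ≡ 0 at y ∈ {9}; g ≡ 0 at y ∈ ∅; common: ∅.
Collecting: common zeros = {(1, 0), (8, 7)}, so the count is 2.
Comparison with the Bézout bound: 2 ≤ 2 = deg(f)·deg(g), as expected for curves with no common component (the bound is attained).


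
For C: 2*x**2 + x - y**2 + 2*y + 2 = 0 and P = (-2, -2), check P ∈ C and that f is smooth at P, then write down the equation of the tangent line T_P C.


Tangent line at P: -7*x + 6*y - 2 = 0.

Step 1: f(-2, -2) = 0, so P lies on C.
Step 2: partial derivatives
  f_x(x, y) = 4*x + 1, f_y(x, y) = 2 - 2*y.
  f_x(P) = -7, f_y(P) = 6 (gradient nonzero, so P is smooth).
Step 3: tangent line at P: -7·(x − -2) + 6·(y − -2) = 0.
Expanding: -7*x + 6*y - 2 = 0.


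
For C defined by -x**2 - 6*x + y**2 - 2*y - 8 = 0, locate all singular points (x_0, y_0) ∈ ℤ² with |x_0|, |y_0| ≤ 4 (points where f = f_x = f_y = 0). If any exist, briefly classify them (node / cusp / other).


Singular points: {(-3, 1)}; classification: node.

Compute partial derivatives:
  f_x = -2*x - 6.
  f_y = 2*y - 2.
Scan x_0 ∈ {−4, ..., 4}. For each x_0, f_y(x_0, y) is a polynomial in y; find its integer roots y ∈ {−4, ..., 4}, then test f_x and f at those candidates.
  x = -4: f_y(-4, y) = 2*y - 2; vanishes at y ∈ {1}. (-4, 1): f_x = 2 ≠ 0.
  x = -3: f_y(-3, y) = 2*y - 2; vanishes at y ∈ {1}. (-3, 1): f_x = 0, f = 0 — SINGULAR.
  x = -2: f_y(-2, y) = 2*y - 2; vanishes at y ∈ {1}. (-2, 1): f_x = -2 ≠ 0.
  x = -1: f_y(-1, y) = 2*y - 2; vanishes at y ∈ {1}. (-1, 1): f_x = -4 ≠ 0.
  x = 0: f_y(0, y) = 2*y - 2; vanishes at y ∈ {1}. (0, 1): f_x = -6 ≠ 0.
  x = 1: f_y(1, y) = 2*y - 2; vanishes at y ∈ {1}. (1, 1): f_x = -8 ≠ 0.
  x = 2: f_y(2, y) = 2*y - 2; vanishes at y ∈ {1}. (2, 1): f_x = -10 ≠ 0.
  x = 3: f_y(3, y) = 2*y - 2; vanishes at y ∈ {1}. (3, 1): f_x = -12 ≠ 0.
  x = 4: f_y(4, y) = 2*y - 2; vanishes at y ∈ {1}. (4, 1): f_x = -14 ≠ 0.
Only singular point on the grid: (-3, 1).
Classify: substitute x = -3 + u, y = 1 + v and expand: f = -u**2 + v**2.
No constant or linear terms (consistent with a singular point). Quadratic part: -u**2 + v**2. Cubic part: 0.
The quadratic part v**2 - u**2 = (v − u)(v + u) splits into two distinct linear factors, so there are two distinct tangent lines y − 1 = ±(x − -3) — this is a node (ordinary double point).
Classification: node.


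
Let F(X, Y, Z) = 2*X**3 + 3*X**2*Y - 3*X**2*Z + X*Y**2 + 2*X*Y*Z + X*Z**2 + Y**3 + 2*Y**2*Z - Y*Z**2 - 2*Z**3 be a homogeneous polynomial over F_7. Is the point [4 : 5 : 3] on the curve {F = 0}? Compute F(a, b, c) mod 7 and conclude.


F(4,5,3) ≡ 5 (mod 7); P is NOT on the curve.

Evaluate F(4, 5, 3) term-by-term (mod 7).
  2*X**3 ↦ 2·64·1·1 = 128
  3*X**2*Y ↦ 3·16·5·1 = 240
  -3*X**2*Z ↦ -3·16·1·3 = -144
  X*Y**2 ↦ 1·4·25·1 = 100
  2*X*Y*Z ↦ 2·4·5·3 = 120
  X*Z**2 ↦ 1·4·1·9 = 36
  Y**3 ↦ 1·1·125·1 = 125
  2*Y**2*Z ↦ 2·1·25·3 = 150
  -Y*Z**2 ↦ -1·1·5·9 = -45
  -2*Z**3 ↦ -2·1·1·27 = -54
Sum: F(4, 5, 3) = (128) + (240) + (-144) + (100) + (120) + (36) + (125) + (150) + (-45) + (-54) = 656.
Reducing mod 7: 656 ≡ 5 (mod 7).
Since F(a, b, c) ≡ 5 ≠ 0 (mod 7), P does NOT lie on the curve.


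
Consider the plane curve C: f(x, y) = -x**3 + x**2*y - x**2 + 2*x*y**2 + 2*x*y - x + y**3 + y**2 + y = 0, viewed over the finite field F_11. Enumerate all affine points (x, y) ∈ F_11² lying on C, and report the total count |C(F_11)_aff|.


Affine F_11-points: {(0, 0), (3, 3), (3, 5), (3, 7), (4, 3), (5, 7), (6, 3), (7, 1), (8, 10), (9, 7), (10, 9)}; count = 11.

For each of the 121 pairs (x, y) ∈ F_11², evaluate f(x, y) mod 11. Record the zeros.
  x = 0: [0↦0, 1↦3, 2↦3, 3↦6, 4↦7, 5↦1, 6↦5, 7↦3, 8↦1, 9↦5, 10↦10]  zeros at y ∈ {0}
  x = 1: [0↦8, 1↦5, 2↦3, 3↦8, 4↦4, 5↦8, 6↦4, 7↦9, 8↦7, 9↦4, 10↦6]  zeros at y ∈ ∅
  x = 2: [0↦8, 1↦1, 2↦10, 3↦8, 4↦1, 5↦6, 6↦7, 7↦10, 8↦10, 9↦2, 10↦3]  zeros at y ∈ ∅
  x = 3: [0↦5, 1↦7, 2↦7, 3↦0, 4↦3, 5↦0, 6↦8, 7↦0, 8↦4, 9↦4, 10↦6]  zeros at y ∈ {3, 5, 7}
  x = 4: [0↦4, 1↦6, 2↦10, 3↦0, 4↦4, 5↦6, 6↦1, 7↦6, 8↦5, 9↦4, 10↦9]  zeros at y ∈ {3}
  x = 5: [0↦10, 1↦3, 2↦2, 3↦2, 4↦9, 5↦7, 6↦2, 7↦0, 8↦7, 9↦7, 10↦6]  zeros at y ∈ {7}
  x = 6: [0↦6, 1↦3, 2↦10, 3↦0, 4↦1, 5↦8, 6↦5, 7↦9, 8↦4, 9↦7, 10↦2]  zeros at y ∈ {3}
  x = 7: [0↦8, 1↦0, 2↦6, 3↦10, 4↦7, 5↦3, 6↦4, 7↦5, 8↦1, 9↦9, 10↦2]  zeros at y ∈ {1}
  x = 8: [0↦10, 1↦10, 2↦6, 3↦4, 4↦10, 5↦8, 6↦4, 7↦4, 8↦3, 9↦7, 10↦0]  zeros at y ∈ {10}
  x = 9: [0↦6, 1↦5, 2↦4, 3↦9, 4↦4, 5↦6, 6↦10, 7↦0, 8↦4, 9↦6, 10↦1]  zeros at y ∈ {7}
  x = 10: [0↦1, 1↦1, 2↦5, 3↦8, 4↦5, 5↦2, 6↦5, 7↦9, 8↦9, 9↦0, 10↦10]  zeros at y ∈ {9}
Collecting zeros: affine points = {(0, 0), (3, 3), (3, 5), (3, 7), (4, 3), (5, 7), (6, 3), (7, 1), (8, 10), (9, 7), (10, 9)}.
Total count |C(F_11)_aff| = 11.


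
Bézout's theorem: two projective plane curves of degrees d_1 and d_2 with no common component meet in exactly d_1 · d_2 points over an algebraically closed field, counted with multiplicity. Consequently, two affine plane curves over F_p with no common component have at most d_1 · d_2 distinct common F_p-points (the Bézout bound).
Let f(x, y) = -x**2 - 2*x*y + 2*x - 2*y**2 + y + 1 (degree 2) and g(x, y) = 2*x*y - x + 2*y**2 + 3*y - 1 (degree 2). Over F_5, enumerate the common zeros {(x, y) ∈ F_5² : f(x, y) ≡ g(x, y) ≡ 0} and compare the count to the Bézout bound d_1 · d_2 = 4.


Common zeros: ∅; count = 0; Bézout bound = 4.

deg(f) = 2, deg(g) = 2, so Bézout bound = 4.
Scan x ∈ F_5. For each x, list the y ∈ F_5 with f(x, y) ≡ 0 and those with g(x, y) ≡ 0 (mod 5); the common zeros in that column are the intersection.
  x = 0: f ≡ 0 at y ∈ {1, 2}; g ≡ 0 at y ∈ ∅; common: ∅.
  x = 1: f ≡ 0 at y ∈ ∅; g ≡ 0 at y ∈ {1, 4}; common: ∅.
  x = 2: f ≡ 0 at y ∈ ∅; g ≡ 0 at y ∈ ∅; common: ∅.
  x = 3: f ≡ 0 at y ∈ {2, 3}; g ≡ 0 at y ∈ ∅; common: ∅.
  x = 4: f ≡ 0 at y ∈ ∅; g ≡ 0 at y ∈ {0, 2}; common: ∅.
Collecting: common zeros = ∅, so the count is 0.
Comparison with the Bézout bound: 0 ≤ 4 = deg(f)·deg(g), as expected for curves with no common component (the affine F_5-count falls short of the bound because intersections may lie at infinity, over extension fields, or carry multiplicity).


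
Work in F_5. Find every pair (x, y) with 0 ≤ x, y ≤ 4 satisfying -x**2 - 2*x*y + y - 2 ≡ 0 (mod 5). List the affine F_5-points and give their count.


Affine F_5-points: {(0, 2), (1, 2), (2, 3), (4, 1)}; count = 4.

For each of the 25 pairs (x, y) ∈ F_5², evaluate f(x, y) mod 5. Record the zeros.
  x = 0: [0↦3, 1↦4, 2↦0, 3↦1, 4↦2]  zeros at y ∈ {2}
  x = 1: [0↦2, 1↦1, 2↦0, 3↦4, 4↦3]  zeros at y ∈ {2}
  x = 2: [0↦4, 1↦1, 2↦3, 3↦0, 4↦2]  zeros at y ∈ {3}
  x = 3: [0↦4, 1↦4, 2↦4, 3↦4, 4↦4]  zeros at y ∈ ∅
  x = 4: [0↦2, 1↦0, 2↦3, 3↦1, 4↦4]  zeros at y ∈ {1}
Collecting zeros: affine points = {(0, 2), (1, 2), (2, 3), (4, 1)}.
Total count |C(F_5)_aff| = 4.


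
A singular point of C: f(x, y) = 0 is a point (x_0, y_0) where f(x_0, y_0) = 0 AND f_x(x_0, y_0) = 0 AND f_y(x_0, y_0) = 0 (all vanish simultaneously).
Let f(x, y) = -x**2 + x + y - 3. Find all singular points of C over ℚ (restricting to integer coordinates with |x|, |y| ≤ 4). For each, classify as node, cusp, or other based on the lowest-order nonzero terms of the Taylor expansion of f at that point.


No singular points in the scanned grid; C is smooth there.

Compute partial derivatives:
  f_x = 1 - 2*x.
  f_y = 1.
f_y = 1 is a nonzero constant, so f_y never vanishes: no point (x, y) can satisfy f = f_x = f_y = 0. In particular no (x, y) ∈ {−4, ..., 4}² is singular; the curve is smooth.


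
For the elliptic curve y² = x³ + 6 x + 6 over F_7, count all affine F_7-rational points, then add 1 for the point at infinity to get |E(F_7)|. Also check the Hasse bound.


Affine points = {(3, 3), (3, 4), (5, 0)}; affine count = 3; |E(F_7)| = 4.

Discriminant check: Δ ∝ 4a³ + 27b² = 4·6³ + 27·6² = 4·216 + 27·36 ≡ 2 (mod 7). Nonzero ⇒ E is nonsingular.
For each x ∈ F_7, compute rhs = x³ + 6·x + 6 mod 7, then count y ∈ F_7 with y² ≡ rhs.
  x = 0: rhs = 6, matching y values: none (0 points).
  x = 1: rhs = 6, matching y values: none (0 points).
  x = 2: rhs = 5, matching y values: none (0 points).
  x = 3: rhs = 2, matching y values: 3, 4 (2 points).
  x = 4: rhs = 3, matching y values: none (0 points).
  x = 5: rhs = 0, matching y values: 0 (1 points).
  x = 6: rhs = 6, matching y values: none (0 points).
Total affine count: 3.
Full point count |E(F_7)| = 3 + 1 = 4.
Hasse bound: |4 − (7+1)| = |-4| = 4 ≤ 2√7 ≈ 5.2915 ✓.


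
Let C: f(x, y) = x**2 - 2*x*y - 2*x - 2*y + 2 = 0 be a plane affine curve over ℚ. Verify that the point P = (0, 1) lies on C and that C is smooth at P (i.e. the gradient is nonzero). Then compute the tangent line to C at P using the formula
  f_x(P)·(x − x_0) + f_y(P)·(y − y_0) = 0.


Tangent line at P: -4*x - 2*y + 2 = 0.

Step 1: f(0, 1) = 0, so P lies on C.
Step 2: partial derivatives
  f_x(x, y) = 2*x - 2*y - 2, f_y(x, y) = -2*x - 2.
  f_x(P) = -4, f_y(P) = -2 (gradient nonzero, so P is smooth).
Step 3: tangent line at P: -4·(x − 0) + -2·(y − 1) = 0.
Expanding: -4*x - 2*y + 2 = 0.


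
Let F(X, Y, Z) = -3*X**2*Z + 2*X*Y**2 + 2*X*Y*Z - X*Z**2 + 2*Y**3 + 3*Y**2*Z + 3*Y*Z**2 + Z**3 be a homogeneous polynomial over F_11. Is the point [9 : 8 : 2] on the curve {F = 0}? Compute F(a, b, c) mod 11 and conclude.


F(9,8,2) ≡ 10 (mod 11); P is NOT on the curve.

Evaluate F(9, 8, 2) term-by-term (mod 11).
  -3*X**2*Z ↦ -3·81·1·2 = -486
  2*X*Y**2 ↦ 2·9·64·1 = 1152
  2*X*Y*Z ↦ 2·9·8·2 = 288
  -X*Z**2 ↦ -1·9·1·4 = -36
  2*Y**3 ↦ 2·1·512·1 = 1024
  3*Y**2*Z ↦ 3·1·64·2 = 384
  3*Y*Z**2 ↦ 3·1·8·4 = 96
  Z**3 ↦ 1·1·1·8 = 8
Sum: F(9, 8, 2) = (-486) + (1152) + (288) + (-36) + (1024) + (384) + (96) + (8) = 2430.
Reducing mod 11: 2430 ≡ 10 (mod 11).
Since F(a, b, c) ≡ 10 ≠ 0 (mod 11), P does NOT lie on the curve.


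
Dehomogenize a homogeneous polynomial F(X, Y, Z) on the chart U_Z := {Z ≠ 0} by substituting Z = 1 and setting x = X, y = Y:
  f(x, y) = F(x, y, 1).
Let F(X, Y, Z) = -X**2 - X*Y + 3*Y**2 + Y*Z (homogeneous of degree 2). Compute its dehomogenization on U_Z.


f(x, y) = -x**2 - x*y + 3*y**2 + y

On U_Z we set Z = 1. Each monomial c·X^i·Y^j·Z^k in F becomes c·x^i·y^j·1^k = c·x^i·y^j.
Substituting Z = 1: F(X, Y, 1) = -x**2 - x*y + 3*y**2 + y.
Note: deg(f) ≤ deg(F) = 2; strict inequality happens when F is divisible by Z (lost terms).


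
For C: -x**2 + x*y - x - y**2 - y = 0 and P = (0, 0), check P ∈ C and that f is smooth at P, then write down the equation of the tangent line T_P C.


Tangent line at P: -x - y = 0.

Step 1: f(0, 0) = 0, so P lies on C.
Step 2: partial derivatives
  f_x(x, y) = -2*x + y - 1, f_y(x, y) = x - 2*y - 1.
  f_x(P) = -1, f_y(P) = -1 (gradient nonzero, so P is smooth).
Step 3: tangent line at P: -1·(x − 0) + -1·(y − 0) = 0.
Expanding: -x - y = 0.


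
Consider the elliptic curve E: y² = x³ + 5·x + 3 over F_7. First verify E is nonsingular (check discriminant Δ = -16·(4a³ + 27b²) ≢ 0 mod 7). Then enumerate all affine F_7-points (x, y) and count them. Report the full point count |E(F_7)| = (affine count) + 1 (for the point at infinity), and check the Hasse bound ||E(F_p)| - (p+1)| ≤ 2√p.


Affine points = {(1, 3), (1, 4), (2, 0), (6, 2), (6, 5)}; affine count = 5; |E(F_7)| = 6.

Discriminant check: Δ ∝ 4a³ + 27b² = 4·5³ + 27·3² = 4·125 + 27·9 ≡ 1 (mod 7). Nonzero ⇒ E is nonsingular.
For each x ∈ F_7, compute rhs = x³ + 5·x + 3 mod 7, then count y ∈ F_7 with y² ≡ rhs.
  x = 0: rhs = 3, matching y values: none (0 points).
  x = 1: rhs = 2, matching y values: 3, 4 (2 points).
  x = 2: rhs = 0, matching y values: 0 (1 points).
  x = 3: rhs = 3, matching y values: none (0 points).
  x = 4: rhs = 3, matching y values: none (0 points).
  x = 5: rhs = 6, matching y values: none (0 points).
  x = 6: rhs = 4, matching y values: 2, 5 (2 points).
Total affine count: 5.
Full point count |E(F_7)| = 5 + 1 = 6.
Hasse bound: |6 − (7+1)| = |-2| = 2 ≤ 2√7 ≈ 5.2915 ✓.


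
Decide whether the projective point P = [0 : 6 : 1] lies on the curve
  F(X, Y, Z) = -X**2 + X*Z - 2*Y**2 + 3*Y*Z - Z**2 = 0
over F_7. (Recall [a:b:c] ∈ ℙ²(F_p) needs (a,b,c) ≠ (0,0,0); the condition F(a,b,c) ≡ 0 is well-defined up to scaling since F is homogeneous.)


F(0,6,1) ≡ 1 (mod 7); P is NOT on the curve.

Evaluate F(0, 6, 1) term-by-term (mod 7).
  -X**2 ↦ -1·0·1·1 = 0
  X*Z ↦ 1·0·1·1 = 0
  -2*Y**2 ↦ -2·1·36·1 = -72
  3*Y*Z ↦ 3·1·6·1 = 18
  -Z**2 ↦ -1·1·1·1 = -1
Sum: F(0, 6, 1) = (0) + (0) + (-72) + (18) + (-1) = -55.
Reducing mod 7: -55 ≡ 1 (mod 7).
Since F(a, b, c) ≡ 1 ≠ 0 (mod 7), P does NOT lie on the curve.
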